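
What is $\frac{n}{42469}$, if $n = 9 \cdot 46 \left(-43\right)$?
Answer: $- \frac{17802}{42469} \approx -0.41918$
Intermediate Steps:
$n = -17802$ ($n = 414 \left(-43\right) = -17802$)
$\frac{n}{42469} = - \frac{17802}{42469}$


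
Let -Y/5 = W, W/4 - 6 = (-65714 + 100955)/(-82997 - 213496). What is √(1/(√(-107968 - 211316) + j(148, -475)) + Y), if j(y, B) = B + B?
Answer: √4150902*√((525887611 - 23249560*I*√181)/(-475 + 21*I*√181))/197662 ≈ 2.1321e-5 - 10.845*I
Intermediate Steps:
W = 2324956/98831 (W = 24 + 4*((-65714 + 100955)/(-82997 - 213496)) = 24 + 4*(35241/(-296493)) = 24 + 4*(35241*(-1/296493)) = 24 + 4*(-11747/98831) = 24 - 46988/98831 = 2324956/98831 ≈ 23.525)
j(y, B) = 2*B
Y = -11624780/98831 (Y = -5*2324956/98831 = -11624780/98831 ≈ -117.62)
√(1/(√(-107968 - 211316) + j(148, -475)) + Y) = √(1/(√(-107968 - 211316) + 2*(-475)) - 11624780/98831) = √(1/(√(-319284) - 950) - 11624780/98831) = √(1/(42*I*√181 - 950) - 11624780/98831) = √(1/(-950 + 42*I*√181) - 11624780/98831) = √(-11624780/98831 + 1/(-950 + 42*I*√181))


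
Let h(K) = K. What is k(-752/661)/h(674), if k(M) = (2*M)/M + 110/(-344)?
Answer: 289/115928 ≈ 0.0024929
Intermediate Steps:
k(M) = 289/172 (k(M) = 2 + 110*(-1/344) = 2 - 55/172 = 289/172)
k(-752/661)/h(674) = (289/172)/674 = (289/172)*(1/674) = 289/115928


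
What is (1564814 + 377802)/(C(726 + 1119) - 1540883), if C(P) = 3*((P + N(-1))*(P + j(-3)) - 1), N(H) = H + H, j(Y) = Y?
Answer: 485654/2160883 ≈ 0.22475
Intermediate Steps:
N(H) = 2*H
C(P) = -3 + 3*(-3 + P)*(-2 + P) (C(P) = 3*((P + 2*(-1))*(P - 3) - 1) = 3*((P - 2)*(-3 + P) - 1) = 3*((-2 + P)*(-3 + P) - 1) = 3*((-3 + P)*(-2 + P) - 1) = 3*(-1 + (-3 + P)*(-2 + P)) = -3 + 3*(-3 + P)*(-2 + P))
(1564814 + 377802)/(C(726 + 1119) - 1540883) = (1564814 + 377802)/((15 - 15*(726 + 1119) + 3*(726 + 1119)**2) - 1540883) = 1942616/((15 - 15*1845 + 3*1845**2) - 1540883) = 1942616/((15 - 27675 + 3*3404025) - 1540883) = 1942616/((15 - 27675 + 10212075) - 1540883) = 1942616/(10184415 - 1540883) = 1942616/8643532 = 1942616*(1/8643532) = 485654/2160883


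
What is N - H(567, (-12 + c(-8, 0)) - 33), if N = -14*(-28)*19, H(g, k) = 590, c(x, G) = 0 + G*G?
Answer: 6858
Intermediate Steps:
c(x, G) = G² (c(x, G) = 0 + G² = G²)
N = 7448 (N = 392*19 = 7448)
N - H(567, (-12 + c(-8, 0)) - 33) = 7448 - 1*590 = 7448 - 590 = 6858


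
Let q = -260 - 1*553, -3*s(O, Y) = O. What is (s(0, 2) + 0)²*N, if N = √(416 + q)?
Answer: 0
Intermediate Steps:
s(O, Y) = -O/3
q = -813 (q = -260 - 553 = -813)
N = I*√397 (N = √(416 - 813) = √(-397) = I*√397 ≈ 19.925*I)
(s(0, 2) + 0)²*N = (-⅓*0 + 0)²*(I*√397) = (0 + 0)²*(I*√397) = 0²*(I*√397) = 0*(I*√397) = 0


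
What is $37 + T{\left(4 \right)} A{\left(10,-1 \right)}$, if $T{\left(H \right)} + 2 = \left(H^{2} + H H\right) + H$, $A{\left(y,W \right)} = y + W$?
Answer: $343$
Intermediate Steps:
$A{\left(y,W \right)} = W + y$
$T{\left(H \right)} = -2 + H + 2 H^{2}$ ($T{\left(H \right)} = -2 + \left(\left(H^{2} + H H\right) + H\right) = -2 + \left(\left(H^{2} + H^{2}\right) + H\right) = -2 + \left(2 H^{2} + H\right) = -2 + \left(H + 2 H^{2}\right) = -2 + H + 2 H^{2}$)
$37 + T{\left(4 \right)} A{\left(10,-1 \right)} = 37 + \left(-2 + 4 + 2 \cdot 4^{2}\right) \left(-1 + 10\right) = 37 + \left(-2 + 4 + 2 \cdot 16\right) 9 = 37 + \left(-2 + 4 + 32\right) 9 = 37 + 34 \cdot 9 = 37 + 306 = 343$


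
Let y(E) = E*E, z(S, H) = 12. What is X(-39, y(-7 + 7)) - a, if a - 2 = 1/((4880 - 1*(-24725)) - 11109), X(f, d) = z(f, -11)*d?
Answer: -36993/18496 ≈ -2.0001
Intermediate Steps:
y(E) = E²
X(f, d) = 12*d
a = 36993/18496 (a = 2 + 1/((4880 - 1*(-24725)) - 11109) = 2 + 1/((4880 + 24725) - 11109) = 2 + 1/(29605 - 11109) = 2 + 1/18496 = 36993/18496 ≈ 2.0001)
X(-39, y(-7 + 7)) - a = 12*(-7 + 7)² - 1*36993/18496 = 12*0² - 36993/18496 = 12*0 - 36993/18496 = 0 - 36993/18496 = -36993/18496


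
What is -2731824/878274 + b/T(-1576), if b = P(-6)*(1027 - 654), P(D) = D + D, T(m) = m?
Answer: -5197225/19224442 ≈ -0.27034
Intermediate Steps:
P(D) = 2*D
b = -4476 (b = (2*(-6))*(1027 - 654) = -12*373 = -4476)
-2731824/878274 + b/T(-1576) = -2731824/878274 - 4476/(-1576) = -2731824*1/878274 - 4476*(-1/1576) = -151768/48793 + 1119/394 = -5197225/19224442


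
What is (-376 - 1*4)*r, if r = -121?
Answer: 45980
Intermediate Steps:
(-376 - 1*4)*r = (-376 - 1*4)*(-121) = (-376 - 4)*(-121) = -380*(-121) = 45980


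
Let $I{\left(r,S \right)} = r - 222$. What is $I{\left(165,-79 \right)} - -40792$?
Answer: $40735$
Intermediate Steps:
$I{\left(r,S \right)} = -222 + r$
$I{\left(165,-79 \right)} - -40792 = \left(-222 + 165\right) - -40792 = -57 + 40792 = 40735$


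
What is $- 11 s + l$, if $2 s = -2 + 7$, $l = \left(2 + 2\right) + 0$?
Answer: $- \frac{47}{2} \approx -23.5$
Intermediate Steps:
$l = 4$ ($l = 4 + 0 = 4$)
$s = \frac{5}{2}$ ($s = \frac{-2 + 7}{2} = \frac{1}{2} \cdot 5 = \frac{5}{2} \approx 2.5$)
$- 11 s + l = \left(-11\right) \frac{5}{2} + 4 = - \frac{55}{2} + 4 = - \frac{47}{2}$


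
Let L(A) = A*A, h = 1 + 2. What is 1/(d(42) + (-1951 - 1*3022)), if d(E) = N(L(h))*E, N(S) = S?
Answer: -1/4595 ≈ -0.00021763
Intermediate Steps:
h = 3
L(A) = A**2
d(E) = 9*E (d(E) = 3**2*E = 9*E)
1/(d(42) + (-1951 - 1*3022)) = 1/(9*42 + (-1951 - 1*3022)) = 1/(378 + (-1951 - 3022)) = 1/(378 - 4973) = 1/(-4595) = -1/4595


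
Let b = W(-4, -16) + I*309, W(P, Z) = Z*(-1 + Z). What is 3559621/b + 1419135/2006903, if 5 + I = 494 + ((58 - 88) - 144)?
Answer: 7282331573708/195887781121 ≈ 37.176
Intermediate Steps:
I = 315 (I = -5 + (494 + ((58 - 88) - 144)) = -5 + (494 + (-30 - 144)) = -5 + (494 - 174) = -5 + 320 = 315)
b = 97607 (b = -16*(-1 - 16) + 315*309 = -16*(-17) + 97335 = 272 + 97335 = 97607)
3559621/b + 1419135/2006903 = 3559621/97607 + 1419135/2006903 = 7282331573708/195887781121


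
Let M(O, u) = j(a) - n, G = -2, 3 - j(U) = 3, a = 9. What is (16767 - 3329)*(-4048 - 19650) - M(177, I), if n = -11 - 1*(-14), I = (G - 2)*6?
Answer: -318453721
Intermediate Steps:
j(U) = 0 (j(U) = 3 - 1*3 = 3 - 3 = 0)
I = -24 (I = (-2 - 2)*6 = -4*6 = -24)
n = 3 (n = -11 + 14 = 3)
M(O, u) = -3 (M(O, u) = 0 - 1*3 = 0 - 3 = -3)
(16767 - 3329)*(-4048 - 19650) - M(177, I) = (16767 - 3329)*(-4048 - 19650) - 1*(-3) = 13438*(-23698) + 3 = -318453724 + 3 = -318453721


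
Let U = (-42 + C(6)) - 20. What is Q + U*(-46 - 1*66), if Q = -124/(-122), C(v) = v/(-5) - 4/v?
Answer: 6545986/915 ≈ 7154.1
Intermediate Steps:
C(v) = -4/v - v/5 (C(v) = v*(-1/5) - 4/v = -v/5 - 4/v = -4/v - v/5)
U = -958/15 (U = (-42 + (-4/6 - 1/5*6)) - 20 = (-42 + (-4*1/6 - 6/5)) - 20 = (-42 + (-2/3 - 6/5)) - 20 = (-42 - 28/15) - 20 = -658/15 - 20 = -958/15 ≈ -63.867)
Q = 62/61 (Q = -124*(-1/122) = 62/61 ≈ 1.0164)
Q + U*(-46 - 1*66) = 62/61 - 958*(-46 - 1*66)/15 = 62/61 - 958*(-46 - 66)/15 = 62/61 - 958/15*(-112) = 62/61 + 107296/15 = 6545986/915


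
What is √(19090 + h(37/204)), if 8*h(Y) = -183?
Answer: 7*√6226/4 ≈ 138.08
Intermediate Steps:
h(Y) = -183/8 (h(Y) = (⅛)*(-183) = -183/8)
√(19090 + h(37/204)) = √(19090 - 183/8) = √(152537/8) = 7*√6226/4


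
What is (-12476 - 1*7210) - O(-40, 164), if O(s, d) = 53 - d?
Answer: -19575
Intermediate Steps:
(-12476 - 1*7210) - O(-40, 164) = (-12476 - 1*7210) - (53 - 1*164) = (-12476 - 7210) - (53 - 164) = -19686 - 1*(-111) = -19686 + 111 = -19575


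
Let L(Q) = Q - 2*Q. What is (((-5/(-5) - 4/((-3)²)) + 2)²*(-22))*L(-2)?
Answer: -23276/81 ≈ -287.36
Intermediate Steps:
L(Q) = -Q
(((-5/(-5) - 4/((-3)²)) + 2)²*(-22))*L(-2) = (((-5/(-5) - 4/((-3)²)) + 2)²*(-22))*(-1*(-2)) = (((-5*(-⅕) - 4/9) + 2)²*(-22))*2 = (((1 - 4*⅑) + 2)²*(-22))*2 = (((1 - 4/9) + 2)²*(-22))*2 = ((5/9 + 2)²*(-22))*2 = ((23/9)²*(-22))*2 = ((529/81)*(-22))*2 = -11638/81*2 = -23276/81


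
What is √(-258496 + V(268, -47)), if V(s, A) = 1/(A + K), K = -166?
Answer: I*√11727705237/213 ≈ 508.42*I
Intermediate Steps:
V(s, A) = 1/(-166 + A) (V(s, A) = 1/(A - 166) = 1/(-166 + A))
√(-258496 + V(268, -47)) = √(-258496 + 1/(-166 - 47)) = √(-258496 + 1/(-213)) = √(-258496 - 1/213) = √(-55059649/213) = I*√11727705237/213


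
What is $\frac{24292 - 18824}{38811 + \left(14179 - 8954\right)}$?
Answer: $\frac{1367}{11009} \approx 0.12417$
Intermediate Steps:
$\frac{24292 - 18824}{38811 + \left(14179 - 8954\right)} = \frac{5468}{38811 + 5225} = \frac{5468}{44036} = 5468 \cdot \frac{1}{44036} = \frac{1367}{11009}$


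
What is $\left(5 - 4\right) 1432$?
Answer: $1432$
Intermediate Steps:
$\left(5 - 4\right) 1432 = 1 \cdot 1432 = 1432$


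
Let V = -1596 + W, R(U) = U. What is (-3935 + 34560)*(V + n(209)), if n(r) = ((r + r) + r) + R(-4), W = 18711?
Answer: 543226250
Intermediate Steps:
V = 17115 (V = -1596 + 18711 = 17115)
n(r) = -4 + 3*r (n(r) = ((r + r) + r) - 4 = (2*r + r) - 4 = 3*r - 4 = -4 + 3*r)
(-3935 + 34560)*(V + n(209)) = (-3935 + 34560)*(17115 + (-4 + 3*209)) = 30625*(17115 + (-4 + 627)) = 30625*(17115 + 623) = 30625*17738 = 543226250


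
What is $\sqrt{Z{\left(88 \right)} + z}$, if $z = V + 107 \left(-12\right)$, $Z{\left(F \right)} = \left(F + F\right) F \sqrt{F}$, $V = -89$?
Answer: $\sqrt{-1373 + 30976 \sqrt{22}} \approx 379.36$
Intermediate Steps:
$Z{\left(F \right)} = 2 F^{\frac{5}{2}}$ ($Z{\left(F \right)} = 2 F F \sqrt{F} = 2 F^{2} \sqrt{F} = 2 F^{\frac{5}{2}}$)
$z = -1373$ ($z = -89 + 107 \left(-12\right) = -89 - 1284 = -1373$)
$\sqrt{Z{\left(88 \right)} + z} = \sqrt{2 \cdot 88^{\frac{5}{2}} - 1373} = \sqrt{2 \cdot 15488 \sqrt{22} - 1373} = \sqrt{30976 \sqrt{22} - 1373} = \sqrt{-1373 + 30976 \sqrt{22}}$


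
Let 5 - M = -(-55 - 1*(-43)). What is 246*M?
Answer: -1722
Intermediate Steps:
M = -7 (M = 5 - (-1)*(-55 - 1*(-43)) = 5 - (-1)*(-55 + 43) = 5 - (-1)*(-12) = 5 - 1*12 = 5 - 12 = -7)
246*M = 246*(-7) = -1722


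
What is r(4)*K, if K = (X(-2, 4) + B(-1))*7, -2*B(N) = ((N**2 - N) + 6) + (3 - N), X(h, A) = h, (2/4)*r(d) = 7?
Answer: -784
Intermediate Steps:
r(d) = 14 (r(d) = 2*7 = 14)
B(N) = -9/2 + N - N**2/2 (B(N) = -(((N**2 - N) + 6) + (3 - N))/2 = -((6 + N**2 - N) + (3 - N))/2 = -(9 + N**2 - 2*N)/2 = -9/2 + N - N**2/2)
K = -56 (K = (-2 + (-9/2 - 1 - 1/2*(-1)**2))*7 = (-2 + (-9/2 - 1 - 1/2*1))*7 = (-2 + (-9/2 - 1 - 1/2))*7 = (-2 - 6)*7 = -8*7 = -56)
r(4)*K = 14*(-56) = -784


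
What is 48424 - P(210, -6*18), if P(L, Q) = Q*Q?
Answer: 36760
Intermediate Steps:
P(L, Q) = Q²
48424 - P(210, -6*18) = 48424 - (-6*18)² = 48424 - 1*(-108)² = 48424 - 1*11664 = 48424 - 11664 = 36760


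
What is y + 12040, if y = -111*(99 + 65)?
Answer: -6164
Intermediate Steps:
y = -18204 (y = -111*164 = -18204)
y + 12040 = -18204 + 12040 = -6164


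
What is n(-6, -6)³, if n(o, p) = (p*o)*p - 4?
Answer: -10648000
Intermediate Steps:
n(o, p) = -4 + o*p² (n(o, p) = (o*p)*p - 4 = o*p² - 4 = -4 + o*p²)
n(-6, -6)³ = (-4 - 6*(-6)²)³ = (-4 - 6*36)³ = (-4 - 216)³ = (-220)³ = -10648000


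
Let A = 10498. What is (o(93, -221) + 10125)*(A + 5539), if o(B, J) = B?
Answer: 163866066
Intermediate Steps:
(o(93, -221) + 10125)*(A + 5539) = (93 + 10125)*(10498 + 5539) = 10218*16037 = 163866066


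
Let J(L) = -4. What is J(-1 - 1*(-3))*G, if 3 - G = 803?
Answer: 3200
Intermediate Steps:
G = -800 (G = 3 - 1*803 = 3 - 803 = -800)
J(-1 - 1*(-3))*G = -4*(-800) = 3200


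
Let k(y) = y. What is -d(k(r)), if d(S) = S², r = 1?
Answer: -1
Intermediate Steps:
-d(k(r)) = -1*1² = -1*1 = -1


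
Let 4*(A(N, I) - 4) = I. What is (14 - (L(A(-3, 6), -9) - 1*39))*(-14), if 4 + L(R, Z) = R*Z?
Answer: -1491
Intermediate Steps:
A(N, I) = 4 + I/4
L(R, Z) = -4 + R*Z
(14 - (L(A(-3, 6), -9) - 1*39))*(-14) = (14 - ((-4 + (4 + (¼)*6)*(-9)) - 1*39))*(-14) = (14 - ((-4 + (4 + 3/2)*(-9)) - 39))*(-14) = (14 - ((-4 + (11/2)*(-9)) - 39))*(-14) = (14 - ((-4 - 99/2) - 39))*(-14) = (14 - (-107/2 - 39))*(-14) = (14 - 1*(-185/2))*(-14) = (14 + 185/2)*(-14) = (213/2)*(-14) = -1491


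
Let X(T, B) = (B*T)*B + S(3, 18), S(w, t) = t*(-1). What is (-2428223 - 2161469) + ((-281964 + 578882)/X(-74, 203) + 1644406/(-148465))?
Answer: -1038974875650681447/226370821030 ≈ -4.5897e+6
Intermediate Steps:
S(w, t) = -t
X(T, B) = -18 + T*B**2 (X(T, B) = (B*T)*B - 1*18 = T*B**2 - 18 = -18 + T*B**2)
(-2428223 - 2161469) + ((-281964 + 578882)/X(-74, 203) + 1644406/(-148465)) = (-2428223 - 2161469) + ((-281964 + 578882)/(-18 - 74*203**2) + 1644406/(-148465)) = -4589692 + (296918/(-18 - 74*41209) + 1644406*(-1/148465)) = -4589692 + (296918/(-18 - 3049466) - 1644406/148465) = -4589692 + (296918/(-3049484) - 1644406/148465) = -4589692 + (296918*(-1/3049484) - 1644406/148465) = -4589692 + (-148459/1524742 - 1644406/148465) = -4589692 - 2529335858687/226370821030 = -1038974875650681447/226370821030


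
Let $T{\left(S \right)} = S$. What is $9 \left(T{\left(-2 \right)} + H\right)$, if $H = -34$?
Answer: $-324$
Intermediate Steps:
$9 \left(T{\left(-2 \right)} + H\right) = 9 \left(-2 - 34\right) = 9 \left(-36\right) = -324$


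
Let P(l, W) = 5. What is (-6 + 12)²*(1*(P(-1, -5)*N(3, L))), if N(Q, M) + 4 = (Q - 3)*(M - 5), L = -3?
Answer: -720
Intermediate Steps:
N(Q, M) = -4 + (-5 + M)*(-3 + Q) (N(Q, M) = -4 + (Q - 3)*(M - 5) = -4 + (-3 + Q)*(-5 + M) = -4 + (-5 + M)*(-3 + Q))
(-6 + 12)²*(1*(P(-1, -5)*N(3, L))) = (-6 + 12)²*(1*(5*(11 - 5*3 - 3*(-3) - 3*3))) = 6²*(1*(5*(11 - 15 + 9 - 9))) = 36*(1*(5*(-4))) = 36*(1*(-20)) = 36*(-20) = -720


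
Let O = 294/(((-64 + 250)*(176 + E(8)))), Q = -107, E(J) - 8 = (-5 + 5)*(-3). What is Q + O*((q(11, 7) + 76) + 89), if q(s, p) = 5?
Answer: -300999/2852 ≈ -105.54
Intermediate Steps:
E(J) = 8 (E(J) = 8 + (-5 + 5)*(-3) = 8 + 0*(-3) = 8 + 0 = 8)
O = 49/5704 (O = 294/(((-64 + 250)*(176 + 8))) = 294/((186*184)) = 294/34224 = 294*(1/34224) = 49/5704 ≈ 0.0085905)
Q + O*((q(11, 7) + 76) + 89) = -107 + 49*((5 + 76) + 89)/5704 = -107 + 49*(81 + 89)/5704 = -107 + (49/5704)*170 = -107 + 4165/2852 = -300999/2852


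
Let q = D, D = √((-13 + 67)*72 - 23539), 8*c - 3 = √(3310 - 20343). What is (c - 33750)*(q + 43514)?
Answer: -(43514 + I*√19651)*(269997 - I*√17033)/8 ≈ -1.4686e+9 - 4.0212e+6*I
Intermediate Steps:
c = 3/8 + I*√17033/8 (c = 3/8 + √(3310 - 20343)/8 = 3/8 + √(-17033)/8 = 3/8 + (I*√17033)/8 = 3/8 + I*√17033/8 ≈ 0.375 + 16.314*I)
D = I*√19651 (D = √(54*72 - 23539) = √(3888 - 23539) = √(-19651) = I*√19651 ≈ 140.18*I)
q = I*√19651 ≈ 140.18*I
(c - 33750)*(q + 43514) = ((3/8 + I*√17033/8) - 33750)*(I*√19651 + 43514) = (-269997/8 + I*√17033/8)*(43514 + I*√19651) = (43514 + I*√19651)*(-269997/8 + I*√17033/8)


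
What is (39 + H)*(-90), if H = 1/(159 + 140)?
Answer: -1049580/299 ≈ -3510.3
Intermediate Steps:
H = 1/299 ≈ 0.0033445
(39 + H)*(-90) = (39 + 1/299)*(-90) = (11662/299)*(-90) = -1049580/299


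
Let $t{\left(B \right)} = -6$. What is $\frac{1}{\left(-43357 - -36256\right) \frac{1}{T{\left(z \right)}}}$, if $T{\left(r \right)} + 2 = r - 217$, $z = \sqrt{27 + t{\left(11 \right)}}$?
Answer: $\frac{73}{2367} - \frac{\sqrt{21}}{7101} \approx 0.030195$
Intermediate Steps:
$z = \sqrt{21}$ ($z = \sqrt{27 - 6} = \sqrt{21} \approx 4.5826$)
$T{\left(r \right)} = -219 + r$ ($T{\left(r \right)} = -2 + \left(r - 217\right) = -2 + \left(-217 + r\right) = -219 + r$)
$\frac{1}{\left(-43357 - -36256\right) \frac{1}{T{\left(z \right)}}} = \frac{1}{\left(-43357 - -36256\right) \frac{1}{-219 + \sqrt{21}}} = \frac{1}{\left(-43357 + 36256\right) \frac{1}{-219 + \sqrt{21}}} = \frac{1}{\left(-7101\right) \frac{1}{-219 + \sqrt{21}}} = \frac{73}{2367} - \frac{\sqrt{21}}{7101}$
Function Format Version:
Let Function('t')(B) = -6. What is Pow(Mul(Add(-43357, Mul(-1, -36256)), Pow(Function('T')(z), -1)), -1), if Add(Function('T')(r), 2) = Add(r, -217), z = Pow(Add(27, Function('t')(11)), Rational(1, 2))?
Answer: Add(Rational(73, 2367), Mul(Rational(-1, 7101), Pow(21, Rational(1, 2)))) ≈ 0.030195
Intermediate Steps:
z = Pow(21, Rational(1, 2)) (z = Pow(Add(27, -6), Rational(1, 2)) = Pow(21, Rational(1, 2)) ≈ 4.5826)
Function('T')(r) = Add(-219, r) (Function('T')(r) = Add(-2, Add(r, -217)) = Add(-2, Add(-217, r)) = Add(-219, r))
Pow(Mul(Add(-43357, Mul(-1, -36256)), Pow(Function('T')(z), -1)), -1) = Pow(Mul(Add(-43357, Mul(-1, -36256)), Pow(Add(-219, Pow(21, Rational(1, 2))), -1)), -1) = Pow(Mul(Add(-43357, 36256), Pow(Add(-219, Pow(21, Rational(1, 2))), -1)), -1) = Pow(Mul(-7101, Pow(Add(-219, Pow(21, Rational(1, 2))), -1)), -1) = Add(Rational(73, 2367), Mul(Rational(-1, 7101), Pow(21, Rational(1, 2))))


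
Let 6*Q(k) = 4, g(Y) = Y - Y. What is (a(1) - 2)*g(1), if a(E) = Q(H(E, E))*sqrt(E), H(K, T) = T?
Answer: 0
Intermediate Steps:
g(Y) = 0
Q(k) = 2/3 (Q(k) = (1/6)*4 = 2/3)
a(E) = 2*sqrt(E)/3
(a(1) - 2)*g(1) = (2*sqrt(1)/3 - 2)*0 = ((2/3)*1 - 2)*0 = (2/3 - 2)*0 = -4/3*0 = 0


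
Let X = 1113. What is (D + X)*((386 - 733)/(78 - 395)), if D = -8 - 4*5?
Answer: 376495/317 ≈ 1187.7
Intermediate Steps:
D = -28 (D = -8 - 20 = -28)
(D + X)*((386 - 733)/(78 - 395)) = (-28 + 1113)*((386 - 733)/(78 - 395)) = 1085*(-347/(-317)) = 1085*(-347*(-1/317)) = 1085*(347/317) = 376495/317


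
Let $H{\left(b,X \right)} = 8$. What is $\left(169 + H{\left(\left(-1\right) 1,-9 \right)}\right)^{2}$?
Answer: $31329$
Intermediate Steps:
$\left(169 + H{\left(\left(-1\right) 1,-9 \right)}\right)^{2} = \left(169 + 8\right)^{2} = 177^{2} = 31329$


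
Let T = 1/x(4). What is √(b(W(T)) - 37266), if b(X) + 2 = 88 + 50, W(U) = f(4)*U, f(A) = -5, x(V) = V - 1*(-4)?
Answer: I*√37130 ≈ 192.69*I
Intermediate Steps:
x(V) = 4 + V (x(V) = V + 4 = 4 + V)
T = ⅛ (T = 1/(4 + 4) = 1/8 = 1*(⅛) = ⅛ ≈ 0.12500)
W(U) = -5*U
b(X) = 136 (b(X) = -2 + (88 + 50) = -2 + 138 = 136)
√(b(W(T)) - 37266) = √(136 - 37266) = √(-37130) = I*√37130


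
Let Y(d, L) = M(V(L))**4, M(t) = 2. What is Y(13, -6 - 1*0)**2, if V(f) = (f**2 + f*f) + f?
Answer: 256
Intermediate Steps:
V(f) = f + 2*f**2 (V(f) = (f**2 + f**2) + f = 2*f**2 + f = f + 2*f**2)
Y(d, L) = 16 (Y(d, L) = 2**4 = 16)
Y(13, -6 - 1*0)**2 = 16**2 = 256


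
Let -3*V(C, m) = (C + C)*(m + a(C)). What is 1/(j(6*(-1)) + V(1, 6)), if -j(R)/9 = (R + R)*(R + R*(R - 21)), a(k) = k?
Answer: 3/50530 ≈ 5.9371e-5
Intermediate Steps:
j(R) = -18*R*(R + R*(-21 + R)) (j(R) = -9*(R + R)*(R + R*(R - 21)) = -9*2*R*(R + R*(-21 + R)) = -18*R*(R + R*(-21 + R)))
V(C, m) = -2*C*(C + m)/3 (V(C, m) = -(C + C)*(m + C)/3 = -2*C*(C + m)/3)
1/(j(6*(-1)) + V(1, 6)) = 1/(18*(6*(-1))²*(20 - 6*(-1)) - ⅔*1*(1 + 6)) = 1/(18*(-6)²*(20 - 1*(-6)) - ⅔*1*7) = 1/(18*36*(20 + 6) - 14/3) = 1/(18*36*26 - 14/3) = 1/(16848 - 14/3) = 1/(50530/3) = 3/50530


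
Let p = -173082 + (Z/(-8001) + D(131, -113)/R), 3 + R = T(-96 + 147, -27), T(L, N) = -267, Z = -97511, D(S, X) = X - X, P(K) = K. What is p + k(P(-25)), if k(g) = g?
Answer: -1384931596/8001 ≈ -1.7309e+5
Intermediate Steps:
D(S, X) = 0
R = -270 (R = -3 - 267 = -270)
p = -1384731571/8001 (p = -173082 + (-97511/(-8001) + 0/(-270)) = -173082 + (-97511*(-1/8001) + 0*(-1/270)) = -173082 + (97511/8001 + 0) = -173082 + 97511/8001 = -1384731571/8001 ≈ -1.7307e+5)
p + k(P(-25)) = -1384731571/8001 - 25 = -1384931596/8001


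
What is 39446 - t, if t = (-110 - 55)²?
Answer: 12221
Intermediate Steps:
t = 27225 (t = (-165)² = 27225)
39446 - t = 39446 - 1*27225 = 39446 - 27225 = 12221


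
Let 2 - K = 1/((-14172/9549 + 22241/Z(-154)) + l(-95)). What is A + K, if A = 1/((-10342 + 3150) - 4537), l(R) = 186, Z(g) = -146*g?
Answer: 310574814707115/155713747495591 ≈ 1.9945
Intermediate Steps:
A = -1/11729 (A = 1/(-7192 - 4537) = 1/(-11729) = -1/11729 ≈ -8.5259e-5)
K = 26480355586/13275961079 (K = 2 - 1/((-14172/9549 + 22241/((-146*(-154)))) + 186) = 2 - 1/((-14172*1/9549 + 22241/22484) + 186) = 2 - 1/((-4724/3183 + 22241*(1/22484)) + 186) = 2 - 1/((-4724/3183 + 22241/22484) + 186) = 2 - 1/(-35421313/71566572 + 186) = 2 - 1/13275961079/71566572 = 2 - 1*71566572/13275961079 = 2 - 71566572/13275961079 = 26480355586/13275961079 ≈ 1.9946)
A + K = -1/11729 + 26480355586/13275961079 = 310574814707115/155713747495591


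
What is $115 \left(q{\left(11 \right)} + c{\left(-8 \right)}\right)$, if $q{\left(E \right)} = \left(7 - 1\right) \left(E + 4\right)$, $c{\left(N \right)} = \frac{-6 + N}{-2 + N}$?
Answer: $10511$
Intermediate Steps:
$c{\left(N \right)} = \frac{-6 + N}{-2 + N}$
$q{\left(E \right)} = 24 + 6 E$ ($q{\left(E \right)} = 6 \left(4 + E\right) = 24 + 6 E$)
$115 \left(q{\left(11 \right)} + c{\left(-8 \right)}\right) = 115 \left(\left(24 + 6 \cdot 11\right) + \frac{-6 - 8}{-2 - 8}\right) = 115 \left(\left(24 + 66\right) + \frac{1}{-10} \left(-14\right)\right) = 115 \left(90 - - \frac{7}{5}\right) = 115 \left(90 + \frac{7}{5}\right) = 115 \cdot \frac{457}{5} = 10511$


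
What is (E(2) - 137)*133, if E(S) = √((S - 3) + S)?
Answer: -18088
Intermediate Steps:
E(S) = √(-3 + 2*S) (E(S) = √((-3 + S) + S) = √(-3 + 2*S))
(E(2) - 137)*133 = (√(-3 + 2*2) - 137)*133 = (√(-3 + 4) - 137)*133 = (√1 - 137)*133 = (1 - 137)*133 = -136*133 = -18088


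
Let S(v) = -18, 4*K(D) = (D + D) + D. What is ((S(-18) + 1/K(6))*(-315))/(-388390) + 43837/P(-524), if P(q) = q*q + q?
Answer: 1549116123/10643905628 ≈ 0.14554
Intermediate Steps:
K(D) = 3*D/4 (K(D) = ((D + D) + D)/4 = (2*D + D)/4 = (3*D)/4 = 3*D/4)
P(q) = q + q**2 (P(q) = q**2 + q = q + q**2)
((S(-18) + 1/K(6))*(-315))/(-388390) + 43837/P(-524) = ((-18 + 1/((3/4)*6))*(-315))/(-388390) + 43837/((-524*(1 - 524))) = ((-18 + 1/(9/2))*(-315))*(-1/388390) + 43837/((-524*(-523))) = ((-18 + 2/9)*(-315))*(-1/388390) + 43837/274052 = -160/9*(-315)*(-1/388390) + 43837*(1/274052) = 5600*(-1/388390) + 43837/274052 = -560/38839 + 43837/274052 = 1549116123/10643905628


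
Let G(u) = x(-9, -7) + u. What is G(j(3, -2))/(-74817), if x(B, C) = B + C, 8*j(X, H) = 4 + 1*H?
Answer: 7/33252 ≈ 0.00021051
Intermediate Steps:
j(X, H) = 1/2 + H/8 (j(X, H) = (4 + 1*H)/8 = (4 + H)/8 = 1/2 + H/8)
G(u) = -16 + u (G(u) = (-9 - 7) + u = -16 + u)
G(j(3, -2))/(-74817) = (-16 + (1/2 + (1/8)*(-2)))/(-74817) = (-16 + (1/2 - 1/4))*(-1/74817) = (-16 + 1/4)*(-1/74817) = -63/4*(-1/74817) = 7/33252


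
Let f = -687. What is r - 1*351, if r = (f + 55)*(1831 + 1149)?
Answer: -1883711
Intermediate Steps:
r = -1883360 (r = (-687 + 55)*(1831 + 1149) = -632*2980 = -1883360)
r - 1*351 = -1883360 - 1*351 = -1883360 - 351 = -1883711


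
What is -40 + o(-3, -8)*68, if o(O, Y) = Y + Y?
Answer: -1128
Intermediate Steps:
o(O, Y) = 2*Y
-40 + o(-3, -8)*68 = -40 + (2*(-8))*68 = -40 - 16*68 = -40 - 1088 = -1128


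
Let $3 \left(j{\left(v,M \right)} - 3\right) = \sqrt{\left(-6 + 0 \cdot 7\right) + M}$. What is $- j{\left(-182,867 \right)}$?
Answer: $-3 - \frac{\sqrt{861}}{3} \approx -12.781$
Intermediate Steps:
$j{\left(v,M \right)} = 3 + \frac{\sqrt{-6 + M}}{3}$ ($j{\left(v,M \right)} = 3 + \frac{\sqrt{\left(-6 + 0 \cdot 7\right) + M}}{3} = 3 + \frac{\sqrt{\left(-6 + 0\right) + M}}{3} = 3 + \frac{\sqrt{-6 + M}}{3}$)
$- j{\left(-182,867 \right)} = - (3 + \frac{\sqrt{-6 + 867}}{3}) = - (3 + \frac{\sqrt{861}}{3}) = -3 - \frac{\sqrt{861}}{3}$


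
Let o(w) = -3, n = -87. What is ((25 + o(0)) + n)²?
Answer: 4225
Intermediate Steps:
((25 + o(0)) + n)² = ((25 - 3) - 87)² = (22 - 87)² = (-65)² = 4225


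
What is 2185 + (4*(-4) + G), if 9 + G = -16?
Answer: 2144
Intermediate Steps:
G = -25 (G = -9 - 16 = -25)
2185 + (4*(-4) + G) = 2185 + (4*(-4) - 25) = 2185 + (-16 - 25) = 2185 - 41 = 2144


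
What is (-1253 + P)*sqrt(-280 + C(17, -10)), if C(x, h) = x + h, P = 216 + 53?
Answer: -984*I*sqrt(273) ≈ -16258.0*I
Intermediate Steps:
P = 269
C(x, h) = h + x
(-1253 + P)*sqrt(-280 + C(17, -10)) = (-1253 + 269)*sqrt(-280 + (-10 + 17)) = -984*sqrt(-280 + 7) = -984*I*sqrt(273)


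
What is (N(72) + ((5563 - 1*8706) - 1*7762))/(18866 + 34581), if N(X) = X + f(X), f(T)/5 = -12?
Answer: -10893/53447 ≈ -0.20381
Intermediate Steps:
f(T) = -60 (f(T) = 5*(-12) = -60)
N(X) = -60 + X (N(X) = X - 60 = -60 + X)
(N(72) + ((5563 - 1*8706) - 1*7762))/(18866 + 34581) = ((-60 + 72) + ((5563 - 1*8706) - 1*7762))/(18866 + 34581) = (12 + ((5563 - 8706) - 7762))/53447 = (12 + (-3143 - 7762))*(1/53447) = (12 - 10905)*(1/53447) = -10893*1/53447 = -10893/53447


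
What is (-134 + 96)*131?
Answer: -4978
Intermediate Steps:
(-134 + 96)*131 = -38*131 = -4978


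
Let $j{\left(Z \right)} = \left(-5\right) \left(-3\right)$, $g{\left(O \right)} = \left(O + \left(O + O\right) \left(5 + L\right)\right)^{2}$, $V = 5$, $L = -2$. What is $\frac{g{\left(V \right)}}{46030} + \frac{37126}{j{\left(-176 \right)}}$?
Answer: $\frac{341785631}{138090} \approx 2475.1$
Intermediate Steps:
$g{\left(O \right)} = 49 O^{2}$ ($g{\left(O \right)} = \left(O + \left(O + O\right) \left(5 - 2\right)\right)^{2} = \left(O + 2 O 3\right)^{2} = \left(O + 6 O\right)^{2} = \left(7 O\right)^{2} = 49 O^{2}$)
$j{\left(Z \right)} = 15$
$\frac{g{\left(V \right)}}{46030} + \frac{37126}{j{\left(-176 \right)}} = \frac{49 \cdot 5^{2}}{46030} + \frac{37126}{15} = 49 \cdot 25 \cdot \frac{1}{46030} + 37126 \cdot \frac{1}{15} = 1225 \cdot \frac{1}{46030} + \frac{37126}{15} = \frac{245}{9206} + \frac{37126}{15} = \frac{341785631}{138090}$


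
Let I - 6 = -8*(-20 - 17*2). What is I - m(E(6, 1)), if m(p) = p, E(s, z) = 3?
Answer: 435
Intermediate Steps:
I = 438 (I = 6 - 8*(-20 - 17*2) = 6 - 8*(-20 - 34) = 6 - 8*(-54) = 6 + 432 = 438)
I - m(E(6, 1)) = 438 - 1*3 = 438 - 3 = 435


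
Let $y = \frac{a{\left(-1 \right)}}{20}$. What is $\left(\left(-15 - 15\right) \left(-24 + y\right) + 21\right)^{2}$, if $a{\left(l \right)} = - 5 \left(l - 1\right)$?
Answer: $527076$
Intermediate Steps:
$a{\left(l \right)} = 5 - 5 l$ ($a{\left(l \right)} = - 5 \left(-1 + l\right) = 5 - 5 l$)
$y = \frac{1}{2}$ ($y = \frac{5 - -5}{20} = \left(5 + 5\right) \frac{1}{20} = 10 \cdot \frac{1}{20} = \frac{1}{2} \approx 0.5$)
$\left(\left(-15 - 15\right) \left(-24 + y\right) + 21\right)^{2} = \left(\left(-15 - 15\right) \left(-24 + \frac{1}{2}\right) + 21\right)^{2} = \left(\left(-30\right) \left(- \frac{47}{2}\right) + 21\right)^{2} = \left(705 + 21\right)^{2} = 726^{2} = 527076$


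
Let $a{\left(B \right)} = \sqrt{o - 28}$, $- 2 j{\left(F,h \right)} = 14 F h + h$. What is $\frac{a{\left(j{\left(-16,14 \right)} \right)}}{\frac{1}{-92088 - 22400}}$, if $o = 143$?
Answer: $- 114488 \sqrt{115} \approx -1.2277 \cdot 10^{6}$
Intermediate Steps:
$j{\left(F,h \right)} = - \frac{h}{2} - 7 F h$ ($j{\left(F,h \right)} = - \frac{14 F h + h}{2} = - \frac{h + 14 F h}{2} = - \frac{h}{2} - 7 F h$)
$a{\left(B \right)} = \sqrt{115}$ ($a{\left(B \right)} = \sqrt{143 - 28} = \sqrt{115}$)
$\frac{a{\left(j{\left(-16,14 \right)} \right)}}{\frac{1}{-92088 - 22400}} = \frac{\sqrt{115}}{\frac{1}{-92088 - 22400}} = \frac{\sqrt{115}}{\frac{1}{-114488}} = \frac{\sqrt{115}}{- \frac{1}{114488}} = \sqrt{115} \left(-114488\right) = - 114488 \sqrt{115}$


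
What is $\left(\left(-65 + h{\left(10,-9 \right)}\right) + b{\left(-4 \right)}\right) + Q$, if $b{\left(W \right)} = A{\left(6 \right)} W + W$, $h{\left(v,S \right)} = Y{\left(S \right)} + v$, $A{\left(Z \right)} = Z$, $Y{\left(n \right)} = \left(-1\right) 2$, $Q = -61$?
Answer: $-146$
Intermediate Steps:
$Y{\left(n \right)} = -2$
$h{\left(v,S \right)} = -2 + v$
$b{\left(W \right)} = 7 W$ ($b{\left(W \right)} = 6 W + W = 7 W$)
$\left(\left(-65 + h{\left(10,-9 \right)}\right) + b{\left(-4 \right)}\right) + Q = \left(\left(-65 + \left(-2 + 10\right)\right) + 7 \left(-4\right)\right) - 61 = \left(\left(-65 + 8\right) - 28\right) - 61 = \left(-57 - 28\right) - 61 = -85 - 61 = -146$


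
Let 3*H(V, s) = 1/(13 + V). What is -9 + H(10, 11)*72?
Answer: -183/23 ≈ -7.9565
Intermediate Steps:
H(V, s) = 1/(3*(13 + V))
-9 + H(10, 11)*72 = -9 + (1/(3*(13 + 10)))*72 = -9 + ((⅓)/23)*72 = -9 + ((⅓)*(1/23))*72 = -9 + (1/69)*72 = -9 + 24/23 = -183/23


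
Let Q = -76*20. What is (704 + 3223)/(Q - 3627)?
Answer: -3927/5147 ≈ -0.76297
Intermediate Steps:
Q = -1520
(704 + 3223)/(Q - 3627) = (704 + 3223)/(-1520 - 3627) = 3927/(-5147) = 3927*(-1/5147) = -3927/5147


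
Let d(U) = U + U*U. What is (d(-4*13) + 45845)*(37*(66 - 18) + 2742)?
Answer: 219109446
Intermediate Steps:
d(U) = U + U**2
(d(-4*13) + 45845)*(37*(66 - 18) + 2742) = ((-4*13)*(1 - 4*13) + 45845)*(37*(66 - 18) + 2742) = (-52*(1 - 52) + 45845)*(37*48 + 2742) = (-52*(-51) + 45845)*(1776 + 2742) = (2652 + 45845)*4518 = 48497*4518 = 219109446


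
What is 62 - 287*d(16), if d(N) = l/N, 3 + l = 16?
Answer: -2739/16 ≈ -171.19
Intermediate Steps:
l = 13 (l = -3 + 16 = 13)
d(N) = 13/N
62 - 287*d(16) = 62 - 3731/16 = -2739/16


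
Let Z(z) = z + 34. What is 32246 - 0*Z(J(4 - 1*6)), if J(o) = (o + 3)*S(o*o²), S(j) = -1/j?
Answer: 32246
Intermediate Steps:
J(o) = -(3 + o)/o³ (J(o) = (o + 3)*(-1/(o*o²)) = (3 + o)*(-1/(o³)) = (3 + o)*(-1/o³) = -(3 + o)/o³)
Z(z) = 34 + z
32246 - 0*Z(J(4 - 1*6)) = 32246 - 0*(34 + (-3 - (4 - 1*6))/(4 - 1*6)³) = 32246 - 0*(34 + (-3 - (4 - 6))/(4 - 6)³) = 32246 - 0*(34 + (-3 - 1*(-2))/(-2)³) = 32246 - 0*(34 - (-3 + 2)/8) = 32246 - 0*(34 - ⅛*(-1)) = 32246 - 0*(34 + ⅛) = 32246 - 0*273/8 = 32246 - 1*0 = 32246 + 0 = 32246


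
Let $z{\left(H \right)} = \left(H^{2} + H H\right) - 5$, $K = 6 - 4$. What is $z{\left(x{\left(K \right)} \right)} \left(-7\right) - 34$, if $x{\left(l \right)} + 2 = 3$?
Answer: $-13$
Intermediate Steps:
$K = 2$
$x{\left(l \right)} = 1$ ($x{\left(l \right)} = -2 + 3 = 1$)
$z{\left(H \right)} = -5 + 2 H^{2}$ ($z{\left(H \right)} = \left(H^{2} + H^{2}\right) - 5 = 2 H^{2} - 5 = -5 + 2 H^{2}$)
$z{\left(x{\left(K \right)} \right)} \left(-7\right) - 34 = \left(-5 + 2 \cdot 1^{2}\right) \left(-7\right) - 34 = \left(-5 + 2 \cdot 1\right) \left(-7\right) - 34 = \left(-5 + 2\right) \left(-7\right) - 34 = \left(-3\right) \left(-7\right) - 34 = 21 - 34 = -13$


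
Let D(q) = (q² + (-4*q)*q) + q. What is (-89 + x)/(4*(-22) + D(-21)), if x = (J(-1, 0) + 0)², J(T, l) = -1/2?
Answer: 355/5728 ≈ 0.061976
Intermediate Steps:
J(T, l) = -½ (J(T, l) = -1*½ = -½)
D(q) = q - 3*q² (D(q) = (q² - 4*q²) + q = -3*q² + q = q - 3*q²)
x = ¼ (x = (-½ + 0)² = (-½)² = ¼ ≈ 0.25000)
(-89 + x)/(4*(-22) + D(-21)) = (-89 + ¼)/(4*(-22) - 21*(1 - 3*(-21))) = -355/(4*(-88 - 21*(1 + 63))) = -355/(4*(-88 - 21*64)) = -355/(4*(-88 - 1344)) = -355/4/(-1432) = -355/4*(-1/1432) = 355/5728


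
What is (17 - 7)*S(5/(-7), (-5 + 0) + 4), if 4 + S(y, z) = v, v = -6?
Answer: -100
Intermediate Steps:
S(y, z) = -10 (S(y, z) = -4 - 6 = -10)
(17 - 7)*S(5/(-7), (-5 + 0) + 4) = (17 - 7)*(-10) = 10*(-10) = -100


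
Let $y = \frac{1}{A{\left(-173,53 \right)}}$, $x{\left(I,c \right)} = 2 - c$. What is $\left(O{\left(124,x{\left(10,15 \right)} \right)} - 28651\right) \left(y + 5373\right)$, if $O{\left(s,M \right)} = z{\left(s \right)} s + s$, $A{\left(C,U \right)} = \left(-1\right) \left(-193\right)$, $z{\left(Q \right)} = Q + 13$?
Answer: $- \frac{11965827610}{193} \approx -6.1999 \cdot 10^{7}$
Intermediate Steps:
$z{\left(Q \right)} = 13 + Q$
$A{\left(C,U \right)} = 193$
$O{\left(s,M \right)} = s + s \left(13 + s\right)$ ($O{\left(s,M \right)} = \left(13 + s\right) s + s = s \left(13 + s\right) + s = s + s \left(13 + s\right)$)
$y = \frac{1}{193} \approx 0.0051813$
$\left(O{\left(124,x{\left(10,15 \right)} \right)} - 28651\right) \left(y + 5373\right) = \left(124 \left(14 + 124\right) - 28651\right) \left(\frac{1}{193} + 5373\right) = \left(124 \cdot 138 - 28651\right) \frac{1036990}{193} = \left(17112 - 28651\right) \frac{1036990}{193} = \left(-11539\right) \frac{1036990}{193} = - \frac{11965827610}{193}$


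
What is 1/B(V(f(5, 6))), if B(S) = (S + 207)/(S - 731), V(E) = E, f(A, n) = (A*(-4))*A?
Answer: -831/107 ≈ -7.7664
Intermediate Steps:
f(A, n) = -4*A² (f(A, n) = (-4*A)*A = -4*A²)
B(S) = (207 + S)/(-731 + S)
1/B(V(f(5, 6))) = 1/((207 - 4*5²)/(-731 - 4*5²)) = 1/((207 - 4*25)/(-731 - 4*25)) = 1/((207 - 100)/(-731 - 100)) = 1/(107/(-831)) = 1/(-1/831*107) = 1/(-107/831) = -831/107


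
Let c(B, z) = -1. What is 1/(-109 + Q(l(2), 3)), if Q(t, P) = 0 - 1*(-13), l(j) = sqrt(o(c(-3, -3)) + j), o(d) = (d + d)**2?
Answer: -1/96 ≈ -0.010417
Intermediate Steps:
o(d) = 4*d**2 (o(d) = (2*d)**2 = 4*d**2)
l(j) = sqrt(4 + j) (l(j) = sqrt(4*(-1)**2 + j) = sqrt(4*1 + j) = sqrt(4 + j))
Q(t, P) = 13 (Q(t, P) = 0 + 13 = 13)
1/(-109 + Q(l(2), 3)) = 1/(-109 + 13) = 1/(-96) = -1/96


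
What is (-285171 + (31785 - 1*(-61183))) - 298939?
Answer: -491142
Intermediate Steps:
(-285171 + (31785 - 1*(-61183))) - 298939 = (-285171 + (31785 + 61183)) - 298939 = (-285171 + 92968) - 298939 = -192203 - 298939 = -491142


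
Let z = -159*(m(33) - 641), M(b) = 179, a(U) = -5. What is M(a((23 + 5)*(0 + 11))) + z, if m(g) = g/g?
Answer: 101939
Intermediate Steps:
m(g) = 1
z = 101760 (z = -159*(1 - 641) = -159*(-640) = 101760)
M(a((23 + 5)*(0 + 11))) + z = 179 + 101760 = 101939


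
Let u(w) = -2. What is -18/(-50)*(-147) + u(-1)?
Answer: -1373/25 ≈ -54.920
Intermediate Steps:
-18/(-50)*(-147) + u(-1) = -18/(-50)*(-147) - 2 = -18*(-1/50)*(-147) - 2 = (9/25)*(-147) - 2 = -1323/25 - 2 = -1373/25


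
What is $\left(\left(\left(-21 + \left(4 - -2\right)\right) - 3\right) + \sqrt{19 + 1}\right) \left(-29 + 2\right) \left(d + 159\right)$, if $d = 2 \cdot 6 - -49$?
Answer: $106920 - 11880 \sqrt{5} \approx 80356.0$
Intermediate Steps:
$d = 61$ ($d = 12 + 49 = 61$)
$\left(\left(\left(-21 + \left(4 - -2\right)\right) - 3\right) + \sqrt{19 + 1}\right) \left(-29 + 2\right) \left(d + 159\right) = \left(\left(\left(-21 + \left(4 - -2\right)\right) - 3\right) + \sqrt{19 + 1}\right) \left(-29 + 2\right) \left(61 + 159\right) = \left(\left(\left(-21 + \left(4 + 2\right)\right) - 3\right) + \sqrt{20}\right) \left(-27\right) 220 = \left(\left(\left(-21 + 6\right) - 3\right) + 2 \sqrt{5}\right) \left(-27\right) 220 = \left(\left(-15 - 3\right) + 2 \sqrt{5}\right) \left(-27\right) 220 = \left(-18 + 2 \sqrt{5}\right) \left(-27\right) 220 = \left(486 - 54 \sqrt{5}\right) 220 = 106920 - 11880 \sqrt{5}$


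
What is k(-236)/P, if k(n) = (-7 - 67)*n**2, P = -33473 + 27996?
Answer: 4121504/5477 ≈ 752.51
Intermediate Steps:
P = -5477
k(n) = -74*n**2
k(-236)/P = -74*(-236)**2/(-5477) = -74*55696*(-1/5477) = -4121504*(-1/5477) = 4121504/5477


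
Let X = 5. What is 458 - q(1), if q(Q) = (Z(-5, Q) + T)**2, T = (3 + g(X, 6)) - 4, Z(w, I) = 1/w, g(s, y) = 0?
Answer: 11414/25 ≈ 456.56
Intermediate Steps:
T = -1 (T = (3 + 0) - 4 = 3 - 4 = -1)
q(Q) = 36/25 (q(Q) = (1/(-5) - 1)**2 = (-1/5 - 1)**2 = (-6/5)**2 = 36/25)
458 - q(1) = 458 - 1*36/25 = 458 - 36/25 = 11414/25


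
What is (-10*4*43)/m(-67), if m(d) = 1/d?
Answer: 115240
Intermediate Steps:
(-10*4*43)/m(-67) = (-10*4*43)/(1/(-67)) = (-40*43)/(-1/67) = -1720*(-67) = 115240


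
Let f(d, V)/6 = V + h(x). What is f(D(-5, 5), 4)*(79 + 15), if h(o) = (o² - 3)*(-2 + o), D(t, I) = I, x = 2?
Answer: 2256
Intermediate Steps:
h(o) = (-3 + o²)*(-2 + o)
f(d, V) = 6*V (f(d, V) = 6*(V + (6 + 2³ - 3*2 - 2*2²)) = 6*(V + (6 + 8 - 6 - 2*4)) = 6*(V + (6 + 8 - 6 - 8)) = 6*(V + 0) = 6*V)
f(D(-5, 5), 4)*(79 + 15) = (6*4)*(79 + 15) = 24*94 = 2256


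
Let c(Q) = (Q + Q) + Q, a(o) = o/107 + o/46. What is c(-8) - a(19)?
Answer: -121035/4922 ≈ -24.591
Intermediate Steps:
a(o) = 153*o/4922 (a(o) = o*(1/107) + o*(1/46) = o/107 + o/46 = 153*o/4922)
c(Q) = 3*Q (c(Q) = 2*Q + Q = 3*Q)
c(-8) - a(19) = 3*(-8) - 153*19/4922 = -24 - 1*2907/4922 = -24 - 2907/4922 = -121035/4922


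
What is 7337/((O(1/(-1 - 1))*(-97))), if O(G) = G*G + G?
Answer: 29348/97 ≈ 302.56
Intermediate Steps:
O(G) = G + G² (O(G) = G² + G = G + G²)
7337/((O(1/(-1 - 1))*(-97))) = 7337/((((1 + 1/(-1 - 1))/(-1 - 1))*(-97))) = 7337/((((1 + 1/(-2))/(-2))*(-97))) = 7337/((-(1 - ½)/2*(-97))) = 7337/((-½*½*(-97))) = 7337/((-¼*(-97))) = 7337/(97/4) = 7337*(4/97) = 29348/97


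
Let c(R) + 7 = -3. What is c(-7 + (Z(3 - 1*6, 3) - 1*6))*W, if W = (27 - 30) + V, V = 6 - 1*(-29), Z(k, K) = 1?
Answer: -320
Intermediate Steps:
V = 35 (V = 6 + 29 = 35)
c(R) = -10 (c(R) = -7 - 3 = -10)
W = 32 (W = (27 - 30) + 35 = -3 + 35 = 32)
c(-7 + (Z(3 - 1*6, 3) - 1*6))*W = -10*32 = -320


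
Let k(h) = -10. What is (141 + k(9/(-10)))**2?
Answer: 17161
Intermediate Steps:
(141 + k(9/(-10)))**2 = (141 - 10)**2 = 131**2 = 17161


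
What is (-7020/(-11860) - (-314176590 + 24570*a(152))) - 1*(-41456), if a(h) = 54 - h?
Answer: 187759162609/593 ≈ 3.1663e+8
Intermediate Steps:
(-7020/(-11860) - (-314176590 + 24570*a(152))) - 1*(-41456) = (-7020/(-11860) - (-312849810 - 3734640)) - 1*(-41456) = (-7020*(-1/11860) - 24570/(1/((54 - 152) - 12787))) + 41456 = (351/593 - 24570/(1/(-98 - 12787))) + 41456 = (351/593 - 24570/(1/(-12885))) + 41456 = (351/593 - 24570/(-1/12885)) + 41456 = (351/593 - 24570*(-12885)) + 41456 = (351/593 + 316584450) + 41456 = 187734579201/593 + 41456 = 187759162609/593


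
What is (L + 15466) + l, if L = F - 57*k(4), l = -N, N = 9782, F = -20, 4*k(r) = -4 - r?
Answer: 5778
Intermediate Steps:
k(r) = -1 - r/4 (k(r) = (-4 - r)/4 = -1 - r/4)
l = -9782 (l = -1*9782 = -9782)
L = 94 (L = -20 - 57*(-1 - ¼*4) = -20 - 57*(-1 - 1) = -20 - 57*(-2) = -20 + 114 = 94)
(L + 15466) + l = (94 + 15466) - 9782 = 15560 - 9782 = 5778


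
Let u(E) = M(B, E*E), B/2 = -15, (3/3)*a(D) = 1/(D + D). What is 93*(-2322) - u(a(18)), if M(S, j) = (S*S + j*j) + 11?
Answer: -364236486913/1679616 ≈ -2.1686e+5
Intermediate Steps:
a(D) = 1/(2*D) (a(D) = 1/(D + D) = 1/(2*D))
B = -30 (B = 2*(-15) = -30)
M(S, j) = 11 + S² + j² (M(S, j) = (S² + j²) + 11 = 11 + S² + j²)
u(E) = 911 + E⁴ (u(E) = 11 + (-30)² + (E*E)² = 11 + 900 + (E²)² = 11 + 900 + E⁴ = 911 + E⁴)
93*(-2322) - u(a(18)) = 93*(-2322) - (911 + ((½)/18)⁴) = -215946 - (911 + ((½)*(1/18))⁴) = -215946 - (911 + (1/36)⁴) = -215946 - (911 + 1/1679616) = -215946 - 1*1530130177/1679616 = -215946 - 1530130177/1679616 = -364236486913/1679616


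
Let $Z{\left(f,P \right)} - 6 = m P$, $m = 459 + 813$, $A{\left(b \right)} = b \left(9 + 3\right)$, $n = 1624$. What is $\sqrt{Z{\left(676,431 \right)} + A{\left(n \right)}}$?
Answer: $\sqrt{567726} \approx 753.48$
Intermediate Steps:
$A{\left(b \right)} = 12 b$ ($A{\left(b \right)} = b 12 = 12 b$)
$m = 1272$
$Z{\left(f,P \right)} = 6 + 1272 P$
$\sqrt{Z{\left(676,431 \right)} + A{\left(n \right)}} = \sqrt{\left(6 + 1272 \cdot 431\right) + 12 \cdot 1624} = \sqrt{\left(6 + 548232\right) + 19488} = \sqrt{548238 + 19488} = \sqrt{567726}$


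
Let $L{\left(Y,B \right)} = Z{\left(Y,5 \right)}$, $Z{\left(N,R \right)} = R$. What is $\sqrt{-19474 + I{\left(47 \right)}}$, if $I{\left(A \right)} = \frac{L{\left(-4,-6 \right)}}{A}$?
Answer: $\frac{3 i \sqrt{4779759}}{47} \approx 139.55 i$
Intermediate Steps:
$L{\left(Y,B \right)} = 5$
$I{\left(A \right)} = \frac{5}{A}$
$\sqrt{-19474 + I{\left(47 \right)}} = \sqrt{-19474 + \frac{5}{47}} = \sqrt{- \frac{915273}{47}} = \frac{3 i \sqrt{4779759}}{47}$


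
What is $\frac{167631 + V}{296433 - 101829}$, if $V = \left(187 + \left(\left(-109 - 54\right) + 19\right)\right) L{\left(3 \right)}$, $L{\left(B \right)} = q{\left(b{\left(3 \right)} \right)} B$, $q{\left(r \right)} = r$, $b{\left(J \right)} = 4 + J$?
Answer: $\frac{28089}{32434} \approx 0.86604$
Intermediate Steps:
$L{\left(B \right)} = 7 B$ ($L{\left(B \right)} = \left(4 + 3\right) B = 7 B$)
$V = 903$ ($V = \left(187 + \left(\left(-109 - 54\right) + 19\right)\right) 7 \cdot 3 = \left(187 + \left(-163 + 19\right)\right) 21 = \left(187 - 144\right) 21 = 43 \cdot 21 = 903$)
$\frac{167631 + V}{296433 - 101829} = \frac{167631 + 903}{296433 - 101829} = \frac{168534}{194604} = 168534 \cdot \frac{1}{194604} = \frac{28089}{32434}$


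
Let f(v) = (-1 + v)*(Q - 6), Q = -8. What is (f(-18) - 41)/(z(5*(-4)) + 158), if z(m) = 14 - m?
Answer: 75/64 ≈ 1.1719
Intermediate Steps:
f(v) = 14 - 14*v (f(v) = (-1 + v)*(-8 - 6) = (-1 + v)*(-14) = 14 - 14*v)
(f(-18) - 41)/(z(5*(-4)) + 158) = ((14 - 14*(-18)) - 41)/((14 - 5*(-4)) + 158) = ((14 + 252) - 41)/((14 - 1*(-20)) + 158) = (266 - 41)/((14 + 20) + 158) = 225/(34 + 158) = 225/192 = 225*(1/192) = 75/64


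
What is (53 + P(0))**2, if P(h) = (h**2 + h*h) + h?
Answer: 2809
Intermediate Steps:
P(h) = h + 2*h**2 (P(h) = (h**2 + h**2) + h = 2*h**2 + h = h + 2*h**2)
(53 + P(0))**2 = (53 + 0*(1 + 2*0))**2 = (53 + 0*(1 + 0))**2 = (53 + 0*1)**2 = (53 + 0)**2 = 53**2 = 2809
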